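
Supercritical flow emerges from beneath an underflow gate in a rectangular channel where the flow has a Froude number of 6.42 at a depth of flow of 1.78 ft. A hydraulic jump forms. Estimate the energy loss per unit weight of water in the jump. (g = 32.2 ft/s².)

ΔE = 22.7 ft

Fr₁ = 6.42 (given).
Bélanger equation: y₂/y₁ = ½[√(1 + 8Fr₁²) − 1] = ½[√330.7 − 1] = 8.59.
y₂ = 8.59 × 1.78 = 15.3 ft.
V₁ = Fr₁·√(g·y₁) = 6.42×√(32.2×1.78) = 48.6 ft/s; q = V₁·y₁ = 86.5 ft²/s. V₂ = q/y₂ = 86.5/15.3 = 5.66 ft/s. E₁ = y₁ + V₁²/2g = 38.5 ft; E₂ = y₂ + V₂²/2g = 15.8 ft. ΔE = E₁ − E₂ = 22.7 ft.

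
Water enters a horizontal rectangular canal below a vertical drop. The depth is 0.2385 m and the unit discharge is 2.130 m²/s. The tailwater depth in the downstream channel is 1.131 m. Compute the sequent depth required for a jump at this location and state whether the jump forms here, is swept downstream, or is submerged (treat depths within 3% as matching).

y₂ = 1.854 m; the jump is swept downstream

V₁ = q/y₁ = 2.130/0.2385 = 8.931 m/s. Fr₁ = V₁/√(g·y₁) = 8.931/√(9.81×0.2385) = 5.839.
Conjugate-depth relation: y₂/y₁ = ½[√(1 + 8Fr₁²) − 1] = ½[√273.72 − 1] = 7.772.
y₂ = 7.772 × 0.2385 = 1.854 m.
Tailwater y_tw = 1.131 m: y_tw < y₂, so the jump is swept downstream.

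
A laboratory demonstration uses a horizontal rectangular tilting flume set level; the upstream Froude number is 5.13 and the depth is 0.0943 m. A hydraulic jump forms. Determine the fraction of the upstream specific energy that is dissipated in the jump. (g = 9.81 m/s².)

Fr₁ = 5.13 (given).
Bélanger equation: y₂/y₁ = ½[√(1 + 8Fr₁²) − 1] = ½[√211.5 − 1] = 6.77.
y₂ = 6.77 × 0.0943 = 0.639 m.
E₁ = y₁(1 + Fr₁²/2) = 0.0943×(1 + 5.13²/2) = 1.34 m. ΔE = (y₂ − y₁)³/(4y₁y₂) = 0.669 m. ΔE/E₁ = 0.669/1.34 = 0.501.

ΔE/E₁ = 0.501 (50.1%)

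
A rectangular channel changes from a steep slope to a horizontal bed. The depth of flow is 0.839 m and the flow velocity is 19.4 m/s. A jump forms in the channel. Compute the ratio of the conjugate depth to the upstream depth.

y₂/y₁ = 9.08

Fr₁ = V₁/√(g·y₁) = 19.4/√(9.81×0.839) = 6.76.
From the momentum equation for a rectangular channel, y₂/y₁ = ½[√(1 + 8Fr₁²) − 1] = ½[√366.8 − 1] = 9.08.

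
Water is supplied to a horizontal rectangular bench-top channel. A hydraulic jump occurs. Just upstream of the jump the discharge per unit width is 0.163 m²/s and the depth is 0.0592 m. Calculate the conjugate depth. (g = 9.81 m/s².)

y₂ = 0.274 m

V₁ = q/y₁ = 0.163/0.0592 = 2.75 m/s. Fr₁ = V₁/√(g·y₁) = 2.75/√(9.81×0.0592) = 3.61.
Sequent-depth ratio: y₂/y₁ = ½[√(1 + 8Fr₁²) − 1] = ½[√105.4 − 1] = 4.63.
y₂ = 4.63 × 0.0592 = 0.274 m.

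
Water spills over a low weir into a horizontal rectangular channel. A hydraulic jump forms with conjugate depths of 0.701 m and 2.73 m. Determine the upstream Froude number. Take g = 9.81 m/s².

Fr₁ = 3.09

For a rectangular channel the momentum equation gives q² = ½·g·y₁·y₂·(y₁ + y₂) = ½×9.81×0.701×2.73×3.43 = 32.2.
q = √32.2 = 5.68 m²/s.
V₁ = q/y₁ = 8.10 m/s; Fr₁ = V₁/√(g·y₁) = 3.09.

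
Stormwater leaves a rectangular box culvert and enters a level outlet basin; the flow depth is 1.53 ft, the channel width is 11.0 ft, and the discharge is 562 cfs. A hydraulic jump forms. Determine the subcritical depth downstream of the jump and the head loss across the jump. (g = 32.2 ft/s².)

q = Q/b = 562/11.0 = 51.1 ft²/s; V₁ = q/y₁ = 33.4 ft/s. Fr₁ = V₁/√(g·y₁) = 4.76.
From the momentum equation for a rectangular channel, y₂/y₁ = ½[√(1 + 8Fr₁²) − 1] = ½[√182.1 − 1] = 6.25.
y₂ = 6.25 × 1.53 = 9.56 ft.
Head loss: ΔE = (y₂ − y₁)³/(4y₁y₂) = (9.56 − 1.53)³/(4×1.53×9.56) = 517/58.5 = 8.84 ft.

y₂ = 9.56 ft; ΔE = 8.84 ft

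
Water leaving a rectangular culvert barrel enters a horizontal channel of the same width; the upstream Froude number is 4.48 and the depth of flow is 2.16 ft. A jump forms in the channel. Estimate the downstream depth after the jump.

Fr₁ = 4.48 (given).
By Bélanger, y₂/y₁ = ½[√(1 + 8Fr₁²) − 1] = ½[√161.6 − 1] = 5.86.
y₂ = 5.86 × 2.16 = 12.6 ft.

y₂ = 12.6 ft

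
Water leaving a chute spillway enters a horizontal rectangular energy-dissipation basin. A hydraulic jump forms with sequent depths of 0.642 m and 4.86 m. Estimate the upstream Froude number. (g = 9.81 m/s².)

Fr₁ = 5.70

For a rectangular channel the momentum equation gives q² = ½·g·y₁·y₂·(y₁ + y₂) = ½×9.81×0.642×4.86×5.50 = 84.2.
q = √84.2 = 9.18 m²/s.
V₁ = q/y₁ = 14.3 m/s; Fr₁ = V₁/√(g·y₁) = 5.70.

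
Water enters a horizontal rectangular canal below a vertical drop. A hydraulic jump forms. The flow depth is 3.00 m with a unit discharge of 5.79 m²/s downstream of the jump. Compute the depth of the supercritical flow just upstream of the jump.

V₂ = q/y₂ = 5.79/3.00 = 1.93 m/s; Fr₂ = V₂/√(g·y₂) = 0.356.
The Bélanger relation is symmetric: y₁/y₂ = ½[√(1 + 8Fr₂²) − 1] = ½[√2.013 − 1] = 0.209.
y₁ = 0.209 × 3.00 = 0.628 m.

y₁ = 0.628 m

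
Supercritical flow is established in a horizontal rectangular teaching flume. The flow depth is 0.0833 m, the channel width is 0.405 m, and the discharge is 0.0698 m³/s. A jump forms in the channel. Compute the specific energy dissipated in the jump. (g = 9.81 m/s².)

ΔE = 0.0420 m

q = Q/b = 0.0698/0.405 = 0.172 m²/s; V₁ = q/y₁ = 2.07 m/s. Fr₁ = V₁/√(g·y₁) = 2.29.
By Bélanger, y₂/y₁ = ½[√(1 + 8Fr₁²) − 1] = ½[√42.91 − 1] = 2.78.
y₂ = 2.78 × 0.0833 = 0.231 m.
Head loss: ΔE = (y₂ − y₁)³/(4y₁y₂) = (0.231 − 0.0833)³/(4×0.0833×0.231) = 0.00323/0.0770 = 0.0420 m.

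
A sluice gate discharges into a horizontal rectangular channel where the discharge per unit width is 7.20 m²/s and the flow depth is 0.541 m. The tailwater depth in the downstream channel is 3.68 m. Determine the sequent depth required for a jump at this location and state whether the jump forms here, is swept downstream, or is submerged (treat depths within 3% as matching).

y₂ = 4.16 m; the jump is swept downstream

V₁ = q/y₁ = 7.20/0.541 = 13.3 m/s. Fr₁ = V₁/√(g·y₁) = 13.3/√(9.81×0.541) = 5.78.
Bélanger equation: y₂/y₁ = ½[√(1 + 8Fr₁²) − 1] = ½[√268.0 − 1] = 7.69.
y₂ = 7.69 × 0.541 = 4.16 m.
Tailwater y_tw = 3.68 m: y_tw < y₂, so the jump is swept downstream.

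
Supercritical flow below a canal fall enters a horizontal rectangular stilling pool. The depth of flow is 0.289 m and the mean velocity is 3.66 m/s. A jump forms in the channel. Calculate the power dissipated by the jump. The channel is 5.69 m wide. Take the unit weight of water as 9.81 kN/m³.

Fr₁ = V₁/√(g·y₁) = 3.66/√(9.81×0.289) = 2.17.
Sequent-depth ratio: y₂/y₁ = ½[√(1 + 8Fr₁²) − 1] = ½[√38.80 − 1] = 2.61.
y₂ = 2.61 × 0.289 = 0.756 m.
Head loss: ΔE = (y₂ − y₁)³/(4y₁y₂) = (0.756 − 0.289)³/(4×0.289×0.756) = 0.102/0.873 = 0.116 m.
q = V₁·y₁ = 3.66 × 0.289 = 1.06 m²/s. Q = q·b = 1.06 × 5.69 = 6.02 m³/s. P = γ·Q·ΔE = 9.81 × 6.02 × 0.116 = 6.87 kW.

P = 6.87 kW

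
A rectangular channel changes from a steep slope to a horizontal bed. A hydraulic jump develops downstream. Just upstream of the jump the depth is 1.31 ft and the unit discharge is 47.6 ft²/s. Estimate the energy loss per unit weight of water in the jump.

V₁ = q/y₁ = 47.6/1.31 = 36.3 ft/s. Fr₁ = V₁/√(g·y₁) = 36.3/√(32.2×1.31) = 5.59.
By Bélanger, y₂/y₁ = ½[√(1 + 8Fr₁²) − 1] = ½[√251.4 − 1] = 7.43.
y₂ = 7.43 × 1.31 = 9.73 ft.
V₂ = q/y₂ = 47.6/9.73 = 4.89 ft/s. E₁ = y₁ + V₁²/2g = 21.8 ft; E₂ = y₂ + V₂²/2g = 10.1 ft. ΔE = E₁ − E₂ = 11.7 ft.

ΔE = 11.7 ft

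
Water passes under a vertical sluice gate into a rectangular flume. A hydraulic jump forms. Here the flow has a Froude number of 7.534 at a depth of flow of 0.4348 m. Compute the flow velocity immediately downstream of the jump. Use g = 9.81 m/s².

Fr₁ = 7.534 (given).
From the momentum equation for a rectangular channel, y₂/y₁ = ½[√(1 + 8Fr₁²) − 1] = ½[√455.09 − 1] = 10.17.
y₂ = 10.17 × 0.4348 = 4.420 m.
V₁ = Fr₁·√(g·y₁) = 7.534×√(9.81×0.4348) = 15.56 m/s; q = V₁·y₁ = 6.765 m²/s.
V₂ = q/y₂ = 6.765/4.420 = 1.531 m/s.

V₂ = 1.531 m/s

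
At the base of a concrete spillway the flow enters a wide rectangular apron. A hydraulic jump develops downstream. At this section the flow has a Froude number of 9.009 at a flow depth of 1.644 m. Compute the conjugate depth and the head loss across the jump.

Fr₁ = 9.009 (given).
From the momentum equation for a rectangular channel, y₂/y₁ = ½[√(1 + 8Fr₁²) − 1] = ½[√650.30 − 1] = 12.25.
y₂ = 12.25 × 1.644 = 20.14 m.
Head loss: ΔE = (y₂ − y₁)³/(4y₁y₂) = (20.14 − 1.644)³/(4×1.644×20.14) = 6327/132.4 = 47.77 m.

y₂ = 20.14 m; ΔE = 47.77 m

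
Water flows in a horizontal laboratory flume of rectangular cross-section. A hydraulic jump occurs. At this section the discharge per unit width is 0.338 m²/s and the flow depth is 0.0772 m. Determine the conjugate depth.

V₁ = q/y₁ = 0.338/0.0772 = 4.38 m/s. Fr₁ = V₁/√(g·y₁) = 4.38/√(9.81×0.0772) = 5.03.
From the momentum equation for a rectangular channel, y₂/y₁ = ½[√(1 + 8Fr₁²) − 1] = ½[√203.5 − 1] = 6.63.
y₂ = 6.63 × 0.0772 = 0.512 m.

y₂ = 0.512 m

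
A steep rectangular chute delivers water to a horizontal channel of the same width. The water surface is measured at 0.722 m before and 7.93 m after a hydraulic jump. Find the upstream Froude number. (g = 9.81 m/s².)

For a rectangular channel the momentum equation gives q² = ½·g·y₁·y₂·(y₁ + y₂) = ½×9.81×0.722×7.93×8.65 = 243.
q = √243 = 15.6 m²/s.
V₁ = q/y₁ = 21.6 m/s; Fr₁ = V₁/√(g·y₁) = 8.11.

Fr₁ = 8.11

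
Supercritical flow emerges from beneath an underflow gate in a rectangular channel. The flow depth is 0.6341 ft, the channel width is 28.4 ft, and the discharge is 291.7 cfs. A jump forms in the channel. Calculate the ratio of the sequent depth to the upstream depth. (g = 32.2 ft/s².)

y₂/y₁ = 4.594

q = Q/b = 291.7/28.4 = 10.27 ft²/s; V₁ = q/y₁ = 16.20 ft/s. Fr₁ = V₁/√(g·y₁) = 3.585.
Sequent-depth ratio: y₂/y₁ = ½[√(1 + 8Fr₁²) − 1] = ½[√103.80 − 1] = 4.594.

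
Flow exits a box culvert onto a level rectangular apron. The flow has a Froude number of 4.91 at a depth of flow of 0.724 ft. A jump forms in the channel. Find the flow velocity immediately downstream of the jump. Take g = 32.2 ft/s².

Fr₁ = 4.91 (given).
Bélanger equation: y₂/y₁ = ½[√(1 + 8Fr₁²) − 1] = ½[√193.9 − 1] = 6.46.
y₂ = 6.46 × 0.724 = 4.68 ft.
V₁ = Fr₁·√(g·y₁) = 4.91×√(32.2×0.724) = 23.7 ft/s; q = V₁·y₁ = 17.2 ft²/s.
V₂ = q/y₂ = 17.2/4.68 = 3.67 ft/s.

V₂ = 3.67 ft/s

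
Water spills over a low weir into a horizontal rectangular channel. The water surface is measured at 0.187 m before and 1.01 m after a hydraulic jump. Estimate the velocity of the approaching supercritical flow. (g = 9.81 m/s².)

For a rectangular channel the momentum equation gives q² = ½·g·y₁·y₂·(y₁ + y₂) = ½×9.81×0.187×1.01×1.20 = 1.11.
q = √1.11 = 1.05 m²/s.
V₁ = q/y₁ = 1.05/0.187 = 5.63 m/s.

V₁ = 5.63 m/s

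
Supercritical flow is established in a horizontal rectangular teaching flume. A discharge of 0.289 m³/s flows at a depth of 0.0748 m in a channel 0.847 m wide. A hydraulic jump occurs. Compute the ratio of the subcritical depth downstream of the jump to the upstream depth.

q = Q/b = 0.289/0.847 = 0.341 m²/s; V₁ = q/y₁ = 4.56 m/s. Fr₁ = V₁/√(g·y₁) = 5.33.
From the momentum equation for a rectangular channel, y₂/y₁ = ½[√(1 + 8Fr₁²) − 1] = ½[√227.9 − 1] = 7.05.

y₂/y₁ = 7.05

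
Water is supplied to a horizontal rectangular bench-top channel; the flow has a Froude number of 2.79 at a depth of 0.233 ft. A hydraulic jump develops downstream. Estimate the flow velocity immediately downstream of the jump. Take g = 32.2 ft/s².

V₂ = 2.20 ft/s

Fr₁ = 2.79 (given).
Sequent-depth ratio: y₂/y₁ = ½[√(1 + 8Fr₁²) − 1] = ½[√63.27 − 1] = 3.48.
y₂ = 3.48 × 0.233 = 0.810 ft.
V₁ = Fr₁·√(g·y₁) = 2.79×√(32.2×0.233) = 7.64 ft/s; q = V₁·y₁ = 1.78 ft²/s.
V₂ = q/y₂ = 1.78/0.810 = 2.20 ft/s.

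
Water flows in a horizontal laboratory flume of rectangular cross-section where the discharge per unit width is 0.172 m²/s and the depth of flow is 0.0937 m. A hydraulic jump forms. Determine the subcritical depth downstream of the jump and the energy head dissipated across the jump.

V₁ = q/y₁ = 0.172/0.0937 = 1.84 m/s. Fr₁ = V₁/√(g·y₁) = 1.84/√(9.81×0.0937) = 1.91.
By Bélanger, y₂/y₁ = ½[√(1 + 8Fr₁²) − 1] = ½[√30.33 − 1] = 2.25.
y₂ = 2.25 × 0.0937 = 0.211 m.
V₂ = q/y₂ = 0.172/0.211 = 0.815 m/s. E₁ = y₁ + V₁²/2g = 0.265 m; E₂ = y₂ + V₂²/2g = 0.245 m. ΔE = E₁ − E₂ = 0.0205 m.

y₂ = 0.211 m; ΔE = 0.0205 m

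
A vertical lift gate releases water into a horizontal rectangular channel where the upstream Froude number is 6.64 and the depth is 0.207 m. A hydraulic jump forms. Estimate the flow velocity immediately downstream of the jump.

V₂ = 1.06 m/s

Fr₁ = 6.64 (given).
Conjugate-depth relation: y₂/y₁ = ½[√(1 + 8Fr₁²) − 1] = ½[√353.7 − 1] = 8.90.
y₂ = 8.90 × 0.207 = 1.84 m.
V₁ = Fr₁·√(g·y₁) = 6.64×√(9.81×0.207) = 9.46 m/s; q = V₁·y₁ = 1.96 m²/s.
V₂ = q/y₂ = 1.96/1.84 = 1.06 m/s.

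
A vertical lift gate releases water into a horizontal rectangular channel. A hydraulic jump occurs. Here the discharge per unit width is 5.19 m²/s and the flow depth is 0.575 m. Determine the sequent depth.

V₁ = q/y₁ = 5.19/0.575 = 9.03 m/s. Fr₁ = V₁/√(g·y₁) = 9.03/√(9.81×0.575) = 3.80.
By Bélanger, y₂/y₁ = ½[√(1 + 8Fr₁²) − 1] = ½[√116.5 − 1] = 4.90.
y₂ = 4.90 × 0.575 = 2.82 m.

y₂ = 2.82 m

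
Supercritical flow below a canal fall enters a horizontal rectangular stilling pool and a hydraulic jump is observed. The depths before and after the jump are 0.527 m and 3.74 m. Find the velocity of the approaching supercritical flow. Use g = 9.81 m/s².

For a rectangular channel the momentum equation gives q² = ½·g·y₁·y₂·(y₁ + y₂) = ½×9.81×0.527×3.74×4.27 = 41.3.
q = √41.3 = 6.42 m²/s.
V₁ = q/y₁ = 6.42/0.527 = 12.2 m/s.

V₁ = 12.2 m/s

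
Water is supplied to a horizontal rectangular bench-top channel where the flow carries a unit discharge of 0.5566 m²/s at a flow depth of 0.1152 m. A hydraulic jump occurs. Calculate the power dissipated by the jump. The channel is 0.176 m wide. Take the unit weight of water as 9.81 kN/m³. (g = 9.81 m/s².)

V₁ = q/y₁ = 0.5566/0.1152 = 4.832 m/s. Fr₁ = V₁/√(g·y₁) = 4.832/√(9.81×0.1152) = 4.545.
Bélanger equation: y₂/y₁ = ½[√(1 + 8Fr₁²) − 1] = ½[√166.25 − 1] = 5.947.
y₂ = 5.947 × 0.1152 = 0.6851 m.
V₂ = q/y₂ = 0.5566/0.6851 = 0.8124 m/s. E₁ = y₁ + V₁²/2g = 1.305 m; E₂ = y₂ + V₂²/2g = 0.7187 m. ΔE = E₁ − E₂ = 0.5863 m.
Q = q·b = 0.5566 × 0.176 = 0.09796 m³/s. P = γ·Q·ΔE = 9.81 × 0.09796 × 0.5863 = 0.5634 kW.

P = 0.5634 kW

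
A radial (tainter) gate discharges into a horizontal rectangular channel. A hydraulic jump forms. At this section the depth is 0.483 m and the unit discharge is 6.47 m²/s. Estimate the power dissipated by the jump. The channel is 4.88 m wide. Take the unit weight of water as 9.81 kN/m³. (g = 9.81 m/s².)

V₁ = q/y₁ = 6.47/0.483 = 13.4 m/s. Fr₁ = V₁/√(g·y₁) = 13.4/√(9.81×0.483) = 6.15.
From the momentum equation for a rectangular channel, y₂/y₁ = ½[√(1 + 8Fr₁²) − 1] = ½[√304.0 − 1] = 8.22.
y₂ = 8.22 × 0.483 = 3.97 m.
Head loss: ΔE = (y₂ − y₁)³/(4y₁y₂) = (3.97 − 0.483)³/(4×0.483×3.97) = 42.4/7.67 = 5.52 m.
Q = q·b = 6.47 × 4.88 = 31.6 m³/s. P = γ·Q·ΔE = 9.81 × 31.6 × 5.52 = 1711 kW.

P = 1711 kW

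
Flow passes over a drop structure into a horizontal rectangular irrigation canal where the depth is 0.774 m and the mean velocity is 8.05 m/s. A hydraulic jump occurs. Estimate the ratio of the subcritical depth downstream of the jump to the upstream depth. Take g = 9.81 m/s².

Fr₁ = V₁/√(g·y₁) = 8.05/√(9.81×0.774) = 2.92.
Conjugate-depth relation: y₂/y₁ = ½[√(1 + 8Fr₁²) − 1] = ½[√69.28 − 1] = 3.66.

y₂/y₁ = 3.66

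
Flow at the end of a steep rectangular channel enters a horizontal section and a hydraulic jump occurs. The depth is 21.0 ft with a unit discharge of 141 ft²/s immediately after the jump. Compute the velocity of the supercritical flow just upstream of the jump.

V₂ = q/y₂ = 141/21.0 = 6.71 ft/s; Fr₂ = V₂/√(g·y₂) = 0.258.
From the momentum equation (using Fr₂), y₁/y₂ = ½[√(1 + 8Fr₂²) − 1] = ½[√1.533 − 1] = 0.119.
y₁ = 0.119 × 21.0 = 2.50 ft.
V₁ = q/y₁ = 141/2.50 = 56.4 ft/s.

V₁ = 56.4 ft/s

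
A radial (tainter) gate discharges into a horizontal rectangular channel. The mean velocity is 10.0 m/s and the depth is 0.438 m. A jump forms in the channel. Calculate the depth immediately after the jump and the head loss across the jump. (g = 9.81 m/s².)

Fr₁ = V₁/√(g·y₁) = 10.0/√(9.81×0.438) = 4.82.
By Bélanger, y₂/y₁ = ½[√(1 + 8Fr₁²) − 1] = ½[√187.2 − 1] = 6.34.
y₂ = 6.34 × 0.438 = 2.78 m.
Head loss: ΔE = (y₂ − y₁)³/(4y₁y₂) = (2.78 − 0.438)³/(4×0.438×2.78) = 12.8/4.87 = 2.63 m.

y₂ = 2.78 m; ΔE = 2.63 m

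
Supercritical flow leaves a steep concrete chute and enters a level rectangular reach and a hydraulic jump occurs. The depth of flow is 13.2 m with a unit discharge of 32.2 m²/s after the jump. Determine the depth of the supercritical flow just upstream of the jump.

V₂ = q/y₂ = 32.2/13.2 = 2.44 m/s; Fr₂ = V₂/√(g·y₂) = 0.214.
From the momentum equation (using Fr₂), y₁/y₂ = ½[√(1 + 8Fr₂²) − 1] = ½[√1.368 − 1] = 0.0847.
y₁ = 0.0847 × 13.2 = 1.12 m.

y₁ = 1.12 m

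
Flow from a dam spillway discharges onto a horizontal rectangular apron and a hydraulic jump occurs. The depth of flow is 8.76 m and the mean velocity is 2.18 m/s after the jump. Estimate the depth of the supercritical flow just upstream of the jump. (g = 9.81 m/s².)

y₁ = 0.880 m

Fr₂ = V₂/√(g·y₂) = 2.18/√(9.81×8.76) = 0.235.
Applying the sequent-depth relation in reverse, y₁/y₂ = ½[√(1 + 8Fr₂²) − 1] = ½[√1.442 − 1] = 0.101.
y₁ = 0.101 × 8.76 = 0.880 m.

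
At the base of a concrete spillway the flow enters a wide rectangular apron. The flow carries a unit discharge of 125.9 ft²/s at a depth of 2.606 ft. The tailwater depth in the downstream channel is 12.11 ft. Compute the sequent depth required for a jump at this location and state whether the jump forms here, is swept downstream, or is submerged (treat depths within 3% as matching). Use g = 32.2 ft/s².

y₂ = 18.18 ft; the jump is swept downstream

V₁ = q/y₁ = 125.9/2.606 = 48.31 ft/s. Fr₁ = V₁/√(g·y₁) = 48.31/√(32.2×2.606) = 5.274.
Sequent-depth ratio: y₂/y₁ = ½[√(1 + 8Fr₁²) − 1] = ½[√223.52 − 1] = 6.975.
y₂ = 6.975 × 2.606 = 18.18 ft.
Tailwater y_tw = 12.11 ft: y_tw < y₂, so the jump is swept downstream.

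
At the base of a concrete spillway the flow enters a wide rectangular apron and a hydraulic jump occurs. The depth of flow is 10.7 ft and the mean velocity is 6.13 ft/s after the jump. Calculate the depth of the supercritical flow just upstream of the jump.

y₁ = 1.97 ft

Fr₂ = V₂/√(g·y₂) = 6.13/√(32.2×10.7) = 0.330.
From the momentum equation (using Fr₂), y₁/y₂ = ½[√(1 + 8Fr₂²) − 1] = ½[√1.873 − 1] = 0.184.
y₁ = 0.184 × 10.7 = 1.97 ft.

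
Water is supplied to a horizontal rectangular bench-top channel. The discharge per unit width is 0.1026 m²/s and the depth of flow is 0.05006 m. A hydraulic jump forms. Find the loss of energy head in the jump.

V₁ = q/y₁ = 0.1026/0.05006 = 2.050 m/s. Fr₁ = V₁/√(g·y₁) = 2.050/√(9.81×0.05006) = 2.925.
Bélanger equation: y₂/y₁ = ½[√(1 + 8Fr₁²) − 1] = ½[√69.429 − 1] = 3.666.
y₂ = 3.666 × 0.05006 = 0.1835 m.
Head loss: ΔE = (y₂ − y₁)³/(4y₁y₂) = (0.1835 − 0.05006)³/(4×0.05006×0.1835) = 0.002378/0.03675 = 0.06470 m.

ΔE = 0.06470 m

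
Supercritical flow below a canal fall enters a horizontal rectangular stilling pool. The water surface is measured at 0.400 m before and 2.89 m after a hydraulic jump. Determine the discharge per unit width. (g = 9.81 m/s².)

q = 4.32 m²/s

For a rectangular channel the momentum equation gives q² = ½·g·y₁·y₂·(y₁ + y₂) = ½×9.81×0.400×2.89×3.29 = 18.7.
q = √18.7 = 4.32 m²/s.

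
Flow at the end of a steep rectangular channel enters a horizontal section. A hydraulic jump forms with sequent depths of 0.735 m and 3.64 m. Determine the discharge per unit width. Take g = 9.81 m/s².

q = 7.58 m²/s

For a rectangular channel the momentum equation gives q² = ½·g·y₁·y₂·(y₁ + y₂) = ½×9.81×0.735×3.64×4.38 = 57.4.
q = √57.4 = 7.58 m²/s.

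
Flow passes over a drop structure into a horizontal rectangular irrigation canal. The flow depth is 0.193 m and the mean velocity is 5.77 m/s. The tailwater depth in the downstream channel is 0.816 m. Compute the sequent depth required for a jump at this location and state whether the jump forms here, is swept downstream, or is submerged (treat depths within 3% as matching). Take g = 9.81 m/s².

y₂ = 1.05 m; the jump is swept downstream

Fr₁ = V₁/√(g·y₁) = 5.77/√(9.81×0.193) = 4.19.
Sequent-depth ratio: y₂/y₁ = ½[√(1 + 8Fr₁²) − 1] = ½[√141.7 − 1] = 5.45.
y₂ = 5.45 × 0.193 = 1.05 m.
Tailwater y_tw = 0.816 m: y_tw < y₂, so the jump is swept downstream.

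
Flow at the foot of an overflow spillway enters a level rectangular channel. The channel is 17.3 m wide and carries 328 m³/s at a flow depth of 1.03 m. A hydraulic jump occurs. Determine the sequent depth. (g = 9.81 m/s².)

y₂ = 7.94 m

q = Q/b = 328/17.3 = 19.0 m²/s; V₁ = q/y₁ = 18.4 m/s. Fr₁ = V₁/√(g·y₁) = 5.79.
Conjugate-depth relation: y₂/y₁ = ½[√(1 + 8Fr₁²) − 1] = ½[√269.3 − 1] = 7.70.
y₂ = 7.70 × 1.03 = 7.94 m.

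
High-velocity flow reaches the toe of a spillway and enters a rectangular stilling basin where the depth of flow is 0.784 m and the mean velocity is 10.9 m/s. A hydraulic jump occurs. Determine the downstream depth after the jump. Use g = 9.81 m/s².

Fr₁ = V₁/√(g·y₁) = 10.9/√(9.81×0.784) = 3.93.
By Bélanger, y₂/y₁ = ½[√(1 + 8Fr₁²) − 1] = ½[√124.6 − 1] = 5.08.
y₂ = 5.08 × 0.784 = 3.98 m.

y₂ = 3.98 m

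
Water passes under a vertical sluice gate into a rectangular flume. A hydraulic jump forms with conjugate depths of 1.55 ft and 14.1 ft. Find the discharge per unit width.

q = 74.2 ft²/s

For a rectangular channel the momentum equation gives q² = ½·g·y₁·y₂·(y₁ + y₂) = ½×32.2×1.55×14.1×15.7 = 5507.
q = √5507 = 74.2 ft²/s.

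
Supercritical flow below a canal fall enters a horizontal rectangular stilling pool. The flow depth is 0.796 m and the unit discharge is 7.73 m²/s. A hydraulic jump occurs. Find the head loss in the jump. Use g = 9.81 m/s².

ΔE = 1.82 m

V₁ = q/y₁ = 7.73/0.796 = 9.71 m/s. Fr₁ = V₁/√(g·y₁) = 9.71/√(9.81×0.796) = 3.48.
Conjugate-depth relation: y₂/y₁ = ½[√(1 + 8Fr₁²) − 1] = ½[√97.61 − 1] = 4.44.
y₂ = 4.44 × 0.796 = 3.53 m.
V₂ = q/y₂ = 7.73/3.53 = 2.19 m/s. E₁ = y₁ + V₁²/2g = 5.60 m; E₂ = y₂ + V₂²/2g = 3.78 m. ΔE = E₁ − E₂ = 1.82 m.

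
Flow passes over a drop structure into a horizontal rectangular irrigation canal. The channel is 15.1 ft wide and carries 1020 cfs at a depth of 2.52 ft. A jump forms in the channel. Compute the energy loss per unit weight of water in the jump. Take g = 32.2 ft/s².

q = Q/b = 1020/15.1 = 67.5 ft²/s; V₁ = q/y₁ = 26.8 ft/s. Fr₁ = V₁/√(g·y₁) = 2.98.
Sequent-depth ratio: y₂/y₁ = ½[√(1 + 8Fr₁²) − 1] = ½[√71.84 − 1] = 3.74.
y₂ = 3.74 × 2.52 = 9.42 ft.
V₂ = q/y₂ = 67.5/9.42 = 7.17 ft/s. E₁ = y₁ + V₁²/2g = 13.7 ft; E₂ = y₂ + V₂²/2g = 10.2 ft. ΔE = E₁ − E₂ = 3.46 ft.

ΔE = 3.46 ft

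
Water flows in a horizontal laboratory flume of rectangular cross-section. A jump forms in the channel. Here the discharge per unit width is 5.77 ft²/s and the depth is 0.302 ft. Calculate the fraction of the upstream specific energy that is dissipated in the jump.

V₁ = q/y₁ = 5.77/0.302 = 19.1 ft/s. Fr₁ = V₁/√(g·y₁) = 19.1/√(32.2×0.302) = 6.13.
By Bélanger, y₂/y₁ = ½[√(1 + 8Fr₁²) − 1] = ½[√301.3 − 1] = 8.18.
y₂ = 8.18 × 0.302 = 2.47 ft.
E₁ = y₁ + V₁²/2g = 5.97 ft. ΔE = (y₂ − y₁)³/(4y₁y₂) = 3.42 ft. ΔE/E₁ = 3.42/5.97 = 0.572.

ΔE/E₁ = 0.572 (57.2%)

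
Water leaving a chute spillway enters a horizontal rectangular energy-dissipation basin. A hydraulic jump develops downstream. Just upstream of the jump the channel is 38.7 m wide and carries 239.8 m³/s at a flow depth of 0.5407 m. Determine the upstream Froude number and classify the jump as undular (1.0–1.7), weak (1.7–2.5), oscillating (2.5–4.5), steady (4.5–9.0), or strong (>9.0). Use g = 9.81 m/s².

Fr₁ = 4.976; steady jump

q = Q/b = 239.8/38.7 = 6.196 m²/s; V₁ = q/y₁ = 11.46 m/s. Fr₁ = V₁/√(g·y₁) = 4.976.
Fr₁ = 4.976 lies in the steady range.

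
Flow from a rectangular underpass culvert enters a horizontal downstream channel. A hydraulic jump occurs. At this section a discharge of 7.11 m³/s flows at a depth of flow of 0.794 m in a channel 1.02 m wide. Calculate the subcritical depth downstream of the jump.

q = Q/b = 7.11/1.02 = 6.97 m²/s; V₁ = q/y₁ = 8.78 m/s. Fr₁ = V₁/√(g·y₁) = 3.15.
Conjugate-depth relation: y₂/y₁ = ½[√(1 + 8Fr₁²) − 1] = ½[√80.16 − 1] = 3.98.
y₂ = 3.98 × 0.794 = 3.16 m.

y₂ = 3.16 m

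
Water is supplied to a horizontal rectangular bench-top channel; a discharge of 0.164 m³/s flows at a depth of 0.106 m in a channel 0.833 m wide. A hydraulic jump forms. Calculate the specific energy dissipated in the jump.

q = Q/b = 0.164/0.833 = 0.197 m²/s; V₁ = q/y₁ = 1.86 m/s. Fr₁ = V₁/√(g·y₁) = 1.82.
From the momentum equation for a rectangular channel, y₂/y₁ = ½[√(1 + 8Fr₁²) − 1] = ½[√27.54 − 1] = 2.12.
y₂ = 2.12 × 0.106 = 0.225 m.
V₂ = q/y₂ = 0.197/0.225 = 0.874 m/s. E₁ = y₁ + V₁²/2g = 0.282 m; E₂ = y₂ + V₂²/2g = 0.264 m. ΔE = E₁ − E₂ = 0.0177 m.

ΔE = 0.0177 m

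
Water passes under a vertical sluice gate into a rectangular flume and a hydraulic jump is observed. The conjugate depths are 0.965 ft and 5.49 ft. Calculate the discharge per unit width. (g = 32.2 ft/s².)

q = 23.5 ft²/s

For a rectangular channel the momentum equation gives q² = ½·g·y₁·y₂·(y₁ + y₂) = ½×32.2×0.965×5.49×6.46 = 551.
q = √551 = 23.5 ft²/s.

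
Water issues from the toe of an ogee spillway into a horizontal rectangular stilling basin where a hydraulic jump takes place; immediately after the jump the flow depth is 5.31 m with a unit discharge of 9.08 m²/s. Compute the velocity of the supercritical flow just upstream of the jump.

V₁ = 16.8 m/s

V₂ = q/y₂ = 9.08/5.31 = 1.71 m/s; Fr₂ = V₂/√(g·y₂) = 0.237.
From the momentum equation (using Fr₂), y₁/y₂ = ½[√(1 + 8Fr₂²) − 1] = ½[√1.449 − 1] = 0.102.
y₁ = 0.102 × 5.31 = 0.541 m.
V₁ = q/y₁ = 9.08/0.541 = 16.8 m/s.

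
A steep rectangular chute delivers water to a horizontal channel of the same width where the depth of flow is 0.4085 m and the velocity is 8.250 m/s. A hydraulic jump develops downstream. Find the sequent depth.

y₂ = 2.185 m

Fr₁ = V₁/√(g·y₁) = 8.250/√(9.81×0.4085) = 4.121.
Conjugate-depth relation: y₂/y₁ = ½[√(1 + 8Fr₁²) − 1] = ½[√136.87 − 1] = 5.350.
y₂ = 5.350 × 0.4085 = 2.185 m.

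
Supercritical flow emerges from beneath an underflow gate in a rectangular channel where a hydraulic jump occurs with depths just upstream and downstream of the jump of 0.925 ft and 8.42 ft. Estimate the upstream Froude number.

For a rectangular channel the momentum equation gives q² = ½·g·y₁·y₂·(y₁ + y₂) = ½×32.2×0.925×8.42×9.35 = 1172.
q = √1172 = 34.2 ft²/s.
V₁ = q/y₁ = 37.0 ft/s; Fr₁ = V₁/√(g·y₁) = 6.78.

Fr₁ = 6.78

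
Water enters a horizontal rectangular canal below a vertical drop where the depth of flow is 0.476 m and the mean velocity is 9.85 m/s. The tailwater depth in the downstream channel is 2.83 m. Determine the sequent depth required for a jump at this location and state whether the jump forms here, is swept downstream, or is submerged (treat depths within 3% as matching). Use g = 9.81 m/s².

Fr₁ = V₁/√(g·y₁) = 9.85/√(9.81×0.476) = 4.56.
Conjugate-depth relation: y₂/y₁ = ½[√(1 + 8Fr₁²) − 1] = ½[√167.2 − 1] = 5.97.
y₂ = 5.97 × 0.476 = 2.84 m.
Tailwater y_tw = 2.83 m: y_tw ≈ y₂, so the jump forms here.

y₂ = 2.84 m; the jump forms here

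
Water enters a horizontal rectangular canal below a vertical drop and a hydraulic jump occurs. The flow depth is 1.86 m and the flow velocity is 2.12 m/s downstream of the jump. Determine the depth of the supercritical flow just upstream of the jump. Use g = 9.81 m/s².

y₁ = 0.673 m

Fr₂ = V₂/√(g·y₂) = 2.12/√(9.81×1.86) = 0.496.
The Bélanger relation is symmetric: y₁/y₂ = ½[√(1 + 8Fr₂²) − 1] = ½[√2.971 − 1] = 0.362.
y₁ = 0.362 × 1.86 = 0.673 m.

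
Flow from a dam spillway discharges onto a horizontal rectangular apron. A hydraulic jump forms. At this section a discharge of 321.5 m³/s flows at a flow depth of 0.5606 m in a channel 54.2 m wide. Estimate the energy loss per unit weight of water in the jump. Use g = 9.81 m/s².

ΔE = 2.795 m

q = Q/b = 321.5/54.2 = 5.932 m²/s; V₁ = q/y₁ = 10.58 m/s. Fr₁ = V₁/√(g·y₁) = 4.512.
Sequent-depth ratio: y₂/y₁ = ½[√(1 + 8Fr₁²) − 1] = ½[√163.86 − 1] = 5.900.
y₂ = 5.900 × 0.5606 = 3.308 m.
Head loss: ΔE = (y₂ − y₁)³/(4y₁y₂) = (3.308 − 0.5606)³/(4×0.5606×3.308) = 20.73/7.417 = 2.795 m.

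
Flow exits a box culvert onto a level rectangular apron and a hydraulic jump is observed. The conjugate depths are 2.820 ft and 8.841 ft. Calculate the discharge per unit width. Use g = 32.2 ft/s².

q = 68.42 ft²/s

For a rectangular channel the momentum equation gives q² = ½·g·y₁·y₂·(y₁ + y₂) = ½×32.2×2.820×8.841×11.66 = 4681.
q = √4681 = 68.42 ft²/s.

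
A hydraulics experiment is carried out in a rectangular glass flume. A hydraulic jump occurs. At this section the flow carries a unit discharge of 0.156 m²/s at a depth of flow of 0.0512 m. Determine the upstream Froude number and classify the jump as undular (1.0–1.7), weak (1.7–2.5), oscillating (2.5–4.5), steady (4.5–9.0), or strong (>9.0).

V₁ = q/y₁ = 0.156/0.0512 = 3.05 m/s. Fr₁ = V₁/√(g·y₁) = 3.05/√(9.81×0.0512) = 4.30.
Fr₁ = 4.30 lies in the oscillating range.

Fr₁ = 4.30; oscillating jump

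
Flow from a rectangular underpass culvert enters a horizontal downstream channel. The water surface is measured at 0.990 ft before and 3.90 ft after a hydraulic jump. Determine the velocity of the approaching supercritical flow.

V₁ = 17.6 ft/s

For a rectangular channel the momentum equation gives q² = ½·g·y₁·y₂·(y₁ + y₂) = ½×32.2×0.990×3.90×4.89 = 304.
q = √304 = 17.4 ft²/s.
V₁ = q/y₁ = 17.4/0.990 = 17.6 ft/s.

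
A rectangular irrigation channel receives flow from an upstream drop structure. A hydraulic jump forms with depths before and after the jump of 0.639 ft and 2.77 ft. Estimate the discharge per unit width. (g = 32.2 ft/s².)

q = 9.86 ft²/s

For a rectangular channel the momentum equation gives q² = ½·g·y₁·y₂·(y₁ + y₂) = ½×32.2×0.639×2.77×3.41 = 97.1.
q = √97.1 = 9.86 ft²/s.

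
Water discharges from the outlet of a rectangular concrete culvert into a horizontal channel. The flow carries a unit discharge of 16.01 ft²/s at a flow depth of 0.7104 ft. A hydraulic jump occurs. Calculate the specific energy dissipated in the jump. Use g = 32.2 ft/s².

V₁ = q/y₁ = 16.01/0.7104 = 22.54 ft/s. Fr₁ = V₁/√(g·y₁) = 22.54/√(32.2×0.7104) = 4.712.
By Bélanger, y₂/y₁ = ½[√(1 + 8Fr₁²) − 1] = ½[√178.63 − 1] = 6.183.
y₂ = 6.183 × 0.7104 = 4.392 ft.
V₂ = q/y₂ = 16.01/4.392 = 3.645 ft/s. E₁ = y₁ + V₁²/2g = 8.597 ft; E₂ = y₂ + V₂²/2g = 4.598 ft. ΔE = E₁ − E₂ = 3.999 ft.

ΔE = 3.999 ft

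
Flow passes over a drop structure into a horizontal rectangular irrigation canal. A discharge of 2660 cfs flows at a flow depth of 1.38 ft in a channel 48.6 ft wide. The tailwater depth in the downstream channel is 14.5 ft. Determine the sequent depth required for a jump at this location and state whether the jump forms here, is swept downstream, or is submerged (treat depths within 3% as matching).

q = Q/b = 2660/48.6 = 54.7 ft²/s; V₁ = q/y₁ = 39.7 ft/s. Fr₁ = V₁/√(g·y₁) = 5.95.
Conjugate-depth relation: y₂/y₁ = ½[√(1 + 8Fr₁²) − 1] = ½[√284.2 − 1] = 7.93.
y₂ = 7.93 × 1.38 = 10.9 ft.
Tailwater y_tw = 14.5 ft: y_tw > y₂, so the jump is submerged.

y₂ = 10.9 ft; the jump is submerged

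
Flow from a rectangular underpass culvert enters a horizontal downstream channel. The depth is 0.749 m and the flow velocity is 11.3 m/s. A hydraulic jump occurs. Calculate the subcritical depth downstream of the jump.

y₂ = 4.06 m

Fr₁ = V₁/√(g·y₁) = 11.3/√(9.81×0.749) = 4.17.
Conjugate-depth relation: y₂/y₁ = ½[√(1 + 8Fr₁²) − 1] = ½[√140.0 − 1] = 5.42.
y₂ = 5.42 × 0.749 = 4.06 m.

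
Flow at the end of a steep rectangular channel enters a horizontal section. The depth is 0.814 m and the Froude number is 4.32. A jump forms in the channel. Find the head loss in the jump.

Fr₁ = 4.32 (given).
Conjugate-depth relation: y₂/y₁ = ½[√(1 + 8Fr₁²) − 1] = ½[√150.3 − 1] = 5.63.
y₂ = 5.63 × 0.814 = 4.58 m.
Head loss: ΔE = (y₂ − y₁)³/(4y₁y₂) = (4.58 − 0.814)³/(4×0.814×4.58) = 53.5/14.9 = 3.59 m.

ΔE = 3.59 m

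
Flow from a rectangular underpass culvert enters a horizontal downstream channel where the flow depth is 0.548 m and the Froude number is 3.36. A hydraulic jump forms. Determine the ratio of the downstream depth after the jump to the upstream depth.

Fr₁ = 3.36 (given).
From the momentum equation for a rectangular channel, y₂/y₁ = ½[√(1 + 8Fr₁²) − 1] = ½[√91.32 − 1] = 4.28.

y₂/y₁ = 4.28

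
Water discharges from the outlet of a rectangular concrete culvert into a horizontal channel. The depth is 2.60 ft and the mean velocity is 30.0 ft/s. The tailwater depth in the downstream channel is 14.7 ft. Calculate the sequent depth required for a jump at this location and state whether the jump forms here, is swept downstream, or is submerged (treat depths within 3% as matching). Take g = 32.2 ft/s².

y₂ = 10.8 ft; the jump is submerged

Fr₁ = V₁/√(g·y₁) = 30.0/√(32.2×2.60) = 3.28.
Bélanger equation: y₂/y₁ = ½[√(1 + 8Fr₁²) − 1] = ½[√87.00 − 1] = 4.16.
y₂ = 4.16 × 2.60 = 10.8 ft.
Tailwater y_tw = 14.7 ft: y_tw > y₂, so the jump is submerged.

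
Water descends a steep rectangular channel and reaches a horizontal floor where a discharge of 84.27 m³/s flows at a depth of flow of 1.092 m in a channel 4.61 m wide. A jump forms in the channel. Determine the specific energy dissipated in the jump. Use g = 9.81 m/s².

ΔE = 7.690 m

q = Q/b = 84.27/4.61 = 18.28 m²/s; V₁ = q/y₁ = 16.74 m/s. Fr₁ = V₁/√(g·y₁) = 5.115.
By Bélanger, y₂/y₁ = ½[√(1 + 8Fr₁²) − 1] = ½[√210.27 − 1] = 6.750.
y₂ = 6.750 × 1.092 = 7.371 m.
V₂ = q/y₂ = 18.28/7.371 = 2.480 m/s. E₁ = y₁ + V₁²/2g = 15.37 m; E₂ = y₂ + V₂²/2g = 7.685 m. ΔE = E₁ − E₂ = 7.690 m.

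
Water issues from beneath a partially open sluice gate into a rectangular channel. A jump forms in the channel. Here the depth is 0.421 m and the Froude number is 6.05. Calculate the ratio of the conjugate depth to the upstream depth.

Fr₁ = 6.05 (given).
Bélanger equation: y₂/y₁ = ½[√(1 + 8Fr₁²) − 1] = ½[√293.8 − 1] = 8.07.

y₂/y₁ = 8.07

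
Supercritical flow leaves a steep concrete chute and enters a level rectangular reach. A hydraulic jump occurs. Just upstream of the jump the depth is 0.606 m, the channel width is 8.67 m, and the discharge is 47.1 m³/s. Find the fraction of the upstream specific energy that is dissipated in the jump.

ΔE/E₁ = 0.352 (35.2%)

q = Q/b = 47.1/8.67 = 5.43 m²/s; V₁ = q/y₁ = 8.96 m/s. Fr₁ = V₁/√(g·y₁) = 3.68.
Bélanger equation: y₂/y₁ = ½[√(1 + 8Fr₁²) − 1] = ½[√109.1 − 1] = 4.72.
y₂ = 4.72 × 0.606 = 2.86 m.
E₁ = y₁ + V₁²/2g = 4.70 m. ΔE = (y₂ − y₁)³/(4y₁y₂) = 1.66 m. ΔE/E₁ = 1.66/4.70 = 0.352.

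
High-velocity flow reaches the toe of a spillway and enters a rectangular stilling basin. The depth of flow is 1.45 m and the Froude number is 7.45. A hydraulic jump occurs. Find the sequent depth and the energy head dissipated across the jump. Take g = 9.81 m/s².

Fr₁ = 7.45 (given).
From the momentum equation for a rectangular channel, y₂/y₁ = ½[√(1 + 8Fr₁²) − 1] = ½[√445.0 − 1] = 10.0.
y₂ = 10.0 × 1.45 = 14.6 m.
V₁ = Fr₁·√(g·y₁) = 7.45×√(9.81×1.45) = 28.1 m/s; q = V₁·y₁ = 40.7 m²/s. V₂ = q/y₂ = 40.7/14.6 = 2.80 m/s. E₁ = y₁ + V₁²/2g = 41.7 m; E₂ = y₂ + V₂²/2g = 15.0 m. ΔE = E₁ − E₂ = 26.7 m.

y₂ = 14.6 m; ΔE = 26.7 m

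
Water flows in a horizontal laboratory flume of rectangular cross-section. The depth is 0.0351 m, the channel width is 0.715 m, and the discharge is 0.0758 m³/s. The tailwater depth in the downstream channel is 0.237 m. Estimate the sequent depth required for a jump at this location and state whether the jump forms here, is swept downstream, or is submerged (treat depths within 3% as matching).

y₂ = 0.239 m; the jump forms here

q = Q/b = 0.0758/0.715 = 0.106 m²/s; V₁ = q/y₁ = 3.02 m/s. Fr₁ = V₁/√(g·y₁) = 5.15.
Sequent-depth ratio: y₂/y₁ = ½[√(1 + 8Fr₁²) − 1] = ½[√212.9 − 1] = 6.80.
y₂ = 6.80 × 0.0351 = 0.239 m.
Tailwater y_tw = 0.237 m: y_tw ≈ y₂, so the jump forms here.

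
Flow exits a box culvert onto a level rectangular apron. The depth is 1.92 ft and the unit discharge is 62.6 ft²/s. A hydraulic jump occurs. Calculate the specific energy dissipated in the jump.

ΔE = 7.52 ft

V₁ = q/y₁ = 62.6/1.92 = 32.6 ft/s. Fr₁ = V₁/√(g·y₁) = 32.6/√(32.2×1.92) = 4.15.
By Bélanger, y₂/y₁ = ½[√(1 + 8Fr₁²) − 1] = ½[√138.6 − 1] = 5.39.
y₂ = 5.39 × 1.92 = 10.3 ft.
V₂ = q/y₂ = 62.6/10.3 = 6.05 ft/s. E₁ = y₁ + V₁²/2g = 18.4 ft; E₂ = y₂ + V₂²/2g = 10.9 ft. ΔE = E₁ − E₂ = 7.52 ft.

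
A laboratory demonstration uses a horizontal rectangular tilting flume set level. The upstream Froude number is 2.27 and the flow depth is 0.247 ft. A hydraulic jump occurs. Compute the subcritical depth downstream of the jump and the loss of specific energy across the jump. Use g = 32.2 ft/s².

y₂ = 0.679 ft; ΔE = 0.120 ft

Fr₁ = 2.27 (given).
From the momentum equation for a rectangular channel, y₂/y₁ = ½[√(1 + 8Fr₁²) − 1] = ½[√42.22 − 1] = 2.75.
y₂ = 2.75 × 0.247 = 0.679 ft.
Head loss: ΔE = (y₂ − y₁)³/(4y₁y₂) = (0.679 − 0.247)³/(4×0.247×0.679) = 0.0806/0.671 = 0.120 ft.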